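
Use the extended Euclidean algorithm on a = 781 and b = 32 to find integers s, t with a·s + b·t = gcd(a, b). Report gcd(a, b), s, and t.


Euclidean algorithm on (781, 32) — divide until remainder is 0:
  781 = 24 · 32 + 13
  32 = 2 · 13 + 6
  13 = 2 · 6 + 1
  6 = 6 · 1 + 0
gcd(781, 32) = 1.
Track Bezout coefficients alongside the remainders: start with r₀ = 781 = a·1 + b·0 (s = 1, t = 0) and r₁ = 32 = a·0 + b·1 (s = 0, t = 1); each new remainder r_{k+1} = r_{k-1} − q_k·r_k inherits s_{k+1} = s_{k-1} − q_k·s_k, t_{k+1} = t_{k-1} − q_k·t_k, so r_k = a·s_k + b·t_k at every step:
  q = 24: r = 13, s = 1 − 24·0 = 1, t = 0 − 24·1 = -24  (check: 781·1 + 32·(-24) = 13)
  q = 2: r = 6, s = 0 − 2·1 = -2, t = 1 − 2·(-24) = 49  (check: 781·(-2) + 32·49 = 6)
  q = 2: r = 1, s = 1 − 2·(-2) = 5, t = -24 − 2·49 = -122  (check: 781·5 + 32·(-122) = 1)
The row with r = 1 (the gcd) gives the Bezout coefficients s = 5, t = -122.
Result: 781 · (5) + 32 · (-122) = 1.

gcd(781, 32) = 1; s = 5, t = -122 (check: 781·5 + 32·(-122) = 1).


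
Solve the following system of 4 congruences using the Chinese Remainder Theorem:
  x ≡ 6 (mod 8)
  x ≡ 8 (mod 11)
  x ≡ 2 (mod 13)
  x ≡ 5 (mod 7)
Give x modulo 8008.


Product of moduli M = 8 · 11 · 13 · 7 = 8008.
Merge one congruence at a time:
  Start: x ≡ 6 (mod 8).
  Combine with x ≡ 8 (mod 11); new modulus lcm = 88.
    Write x = 6 + 8·t and substitute into x ≡ 8 (mod 11): 8·t ≡ 8 − 6 = 2 (mod 11).
    The inverse of 8 mod 11 is 7 (since 8·7 = 56 = 5·11 + 1), so t ≡ 7·2 = 14 ≡ 3 (mod 11).
    Then x = 6 + 8·3 = 30, valid modulo lcm(8, 11) = 88: x ≡ 30 (mod 88).
  Combine with x ≡ 2 (mod 13); new modulus lcm = 1144.
    Write x = 30 + 88·t and substitute into x ≡ 2 (mod 13): 88·t ≡ 2 − 30 = -28 (mod 13).
    Reduce coefficients mod 13: 10·t ≡ 11 (mod 13).
    The inverse of 10 mod 13 is 4 (since 10·4 = 40 = 3·13 + 1), so t ≡ 4·11 = 44 ≡ 5 (mod 13).
    Then x = 30 + 88·5 = 470, valid modulo lcm(88, 13) = 1144: x ≡ 470 (mod 1144).
  Combine with x ≡ 5 (mod 7); new modulus lcm = 8008.
    Write x = 470 + 1144·t and substitute into x ≡ 5 (mod 7): 1144·t ≡ 5 − 470 = -465 (mod 7).
    Reduce coefficients mod 7: 3·t ≡ 4 (mod 7).
    The inverse of 3 mod 7 is 5 (since 3·5 = 15 = 2·7 + 1), so t ≡ 5·4 = 20 ≡ 6 (mod 7).
    Then x = 470 + 1144·6 = 7334, valid modulo lcm(1144, 7) = 8008: x ≡ 7334 (mod 8008).
Verify against each original: 7334 mod 8 = 6, 7334 mod 11 = 8, 7334 mod 13 = 2, 7334 mod 7 = 5.

x ≡ 7334 (mod 8008).


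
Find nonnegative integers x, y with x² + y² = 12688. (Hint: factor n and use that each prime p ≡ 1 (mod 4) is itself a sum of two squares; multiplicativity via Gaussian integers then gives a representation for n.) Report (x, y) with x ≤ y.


Step 1: Factor n = 12688 = 2^4 · 13 · 61.
Step 2: Check the mod-4 condition on each prime factor: 2 = 2 (special); 13 ≡ 1 (mod 4), exponent 1; 61 ≡ 1 (mod 4), exponent 1.
All primes ≡ 3 (mod 4) appear to even exponent (or don't appear), so by the two-squares theorem n IS expressible as a sum of two squares.
Step 3: Build a representation. Group n = k² · m with k = 4 and m = 13 · 61 = 793 (a product of primes ≡ 1 (mod 4)); a representation of m scales to one of n via (k·x)² + (k·y)² = k²(x² + y²). Each prime p ≡ 1 (mod 4) is itself a sum of two squares; find a² by testing p − a² for a perfect square:
  13: 13 − 1² = 12, 13 − 2² = 9 = 3² ⇒ 13 = 2² + 3².
  61: 61 − 1² = 60, 61 − 2² = 57, 61 − 3² = 52, 61 − 4² = 45, 61 − 5² = 36 = 6² ⇒ 61 = 5² + 6².
  Combine using the Brahmagupta–Fibonacci identity (a² + b²)(c² + d²) = (ac − bd)² + (ad + bc)² = (ac + bd)² + (ad − bc)²:
  13 · 61 = 793: from (2² + 3²)(5² + 6²), take (2·5 − 3·6, 2·6 + 3·5) = (10 − 18, 12 + 15) = (-8, 27); dropping signs (only squares matter) gives (8, 27); check 8² + 27² = 64 + 729 = 793 ✓.
  Scale by k = 4: (4·8, 4·27) = (32, 108).
Step 4: Order so x ≤ y and verify: 32² + 108² = 1024 + 11664 = 12688 = n. ✓

n = 12688 = 32² + 108² (one valid representation with x ≤ y).


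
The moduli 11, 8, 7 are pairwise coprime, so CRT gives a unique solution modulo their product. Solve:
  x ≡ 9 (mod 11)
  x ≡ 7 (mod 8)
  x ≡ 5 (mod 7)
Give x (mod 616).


Moduli 11, 8, 7 are pairwise coprime; by CRT there is a unique solution modulo M = 11 · 8 · 7 = 616.
Solve pairwise, accumulating the modulus:
  Start with x ≡ 9 (mod 11).
  Combine with x ≡ 7 (mod 8): since gcd(11, 8) = 1, we get a unique residue mod 88.
    Write x = 9 + 11·t and substitute into x ≡ 7 (mod 8): 11·t ≡ 7 − 9 = -2 (mod 8).
    Reduce coefficients mod 8: 3·t ≡ 6 (mod 8).
    The inverse of 3 mod 8 is 3 (since 3·3 = 9 = 1·8 + 1), so t ≡ 3·6 = 18 ≡ 2 (mod 8).
    Then x = 9 + 11·2 = 31, valid modulo lcm(11, 8) = 88: x ≡ 31 (mod 88).
  Combine with x ≡ 5 (mod 7): since gcd(88, 7) = 1, we get a unique residue mod 616.
    Write x = 31 + 88·t and substitute into x ≡ 5 (mod 7): 88·t ≡ 5 − 31 = -26 (mod 7).
    Reduce coefficients mod 7: 4·t ≡ 2 (mod 7).
    The inverse of 4 mod 7 is 2 (since 4·2 = 8 = 1·7 + 1), so t ≡ 2·2 = 4 ≡ 4 (mod 7).
    Then x = 31 + 88·4 = 383, valid modulo lcm(88, 7) = 616: x ≡ 383 (mod 616).
Verify: 383 mod 11 = 9 ✓, 383 mod 8 = 7 ✓, 383 mod 7 = 5 ✓.

x ≡ 383 (mod 616).


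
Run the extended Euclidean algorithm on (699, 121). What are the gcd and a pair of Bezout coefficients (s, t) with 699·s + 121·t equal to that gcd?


Euclidean algorithm on (699, 121) — divide until remainder is 0:
  699 = 5 · 121 + 94
  121 = 1 · 94 + 27
  94 = 3 · 27 + 13
  27 = 2 · 13 + 1
  13 = 13 · 1 + 0
gcd(699, 121) = 1.
Track Bezout coefficients alongside the remainders: start with r₀ = 699 = a·1 + b·0 (s = 1, t = 0) and r₁ = 121 = a·0 + b·1 (s = 0, t = 1); each new remainder r_{k+1} = r_{k-1} − q_k·r_k inherits s_{k+1} = s_{k-1} − q_k·s_k, t_{k+1} = t_{k-1} − q_k·t_k, so r_k = a·s_k + b·t_k at every step:
  q = 5: r = 94, s = 1 − 5·0 = 1, t = 0 − 5·1 = -5  (check: 699·1 + 121·(-5) = 94)
  q = 1: r = 27, s = 0 − 1·1 = -1, t = 1 − 1·(-5) = 6  (check: 699·(-1) + 121·6 = 27)
  q = 3: r = 13, s = 1 − 3·(-1) = 4, t = -5 − 3·6 = -23  (check: 699·4 + 121·(-23) = 13)
  q = 2: r = 1, s = -1 − 2·4 = -9, t = 6 − 2·(-23) = 52  (check: 699·(-9) + 121·52 = 1)
The row with r = 1 (the gcd) gives the Bezout coefficients s = -9, t = 52.
Result: 699 · (-9) + 121 · (52) = 1.

gcd(699, 121) = 1; s = -9, t = 52 (check: 699·(-9) + 121·52 = 1).


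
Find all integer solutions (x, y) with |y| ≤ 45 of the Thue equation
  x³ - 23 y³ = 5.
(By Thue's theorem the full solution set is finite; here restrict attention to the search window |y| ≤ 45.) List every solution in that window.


The equation is x³ - 23y³ = 5. For fixed y, x³ = 23·y³ + 5, so a solution requires the RHS to be a perfect cube.
Strategy: iterate y from -45 to 45, compute RHS = 23·y³ + 5, and check whether it is a (positive or negative) perfect cube.
Check small values of y:
  y = 0: RHS = 5 is not a perfect cube.
  y = 1: RHS = 28 is not a perfect cube.
  y = -1: RHS = -18 is not a perfect cube.
  y = 2: RHS = 189 is not a perfect cube.
  y = -2: RHS = -179 is not a perfect cube.
  y = 3: RHS = 626 is not a perfect cube.
  y = -3: RHS = -616 is not a perfect cube.
Continuing the search up to |y| = 45 finds no solutions either.
No (x, y) in the scanned range satisfies the equation.

No integer solutions with |y| ≤ 45.


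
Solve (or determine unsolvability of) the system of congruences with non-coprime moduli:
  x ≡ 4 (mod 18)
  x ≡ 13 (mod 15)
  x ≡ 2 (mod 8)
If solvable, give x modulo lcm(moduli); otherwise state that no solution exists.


Moduli 18, 15, 8 are not pairwise coprime, so CRT works modulo lcm(m_i) when all pairwise compatibility conditions hold.
Pairwise compatibility: gcd(m_i, m_j) must divide a_i - a_j for every pair.
Merge one congruence at a time:
  Start: x ≡ 4 (mod 18).
  Combine with x ≡ 13 (mod 15): gcd(18, 15) = 3; 13 - 4 = 9, which IS divisible by 3, so compatible.
    Write x = 4 + 18·t and substitute into x ≡ 13 (mod 15): 18·t ≡ 13 − 4 = 9 (mod 15).
    Divide the congruence (and modulus) by g = 3: 6·t ≡ 3 (mod 5).
    Reduce coefficients mod 5: 1·t ≡ 3 (mod 5).
    So t ≡ 3 (mod 5).
    Then x = 4 + 18·3 = 58, valid modulo lcm(18, 15) = 90: x ≡ 58 (mod 90).
  Combine with x ≡ 2 (mod 8): gcd(90, 8) = 2; 2 - 58 = -56, which IS divisible by 2, so compatible.
    Write x = 58 + 90·t and substitute into x ≡ 2 (mod 8): 90·t ≡ 2 − 58 = -56 (mod 8).
    Divide the congruence (and modulus) by g = 2: 45·t ≡ -28 (mod 4).
    Reduce coefficients mod 4: 1·t ≡ 0 (mod 4).
    So t ≡ 0 (mod 4).
    Then x = 58 + 90·0 = 58, valid modulo lcm(90, 8) = 360: x ≡ 58 (mod 360).
Verify: 58 mod 18 = 4, 58 mod 15 = 13, 58 mod 8 = 2.

x ≡ 58 (mod 360).


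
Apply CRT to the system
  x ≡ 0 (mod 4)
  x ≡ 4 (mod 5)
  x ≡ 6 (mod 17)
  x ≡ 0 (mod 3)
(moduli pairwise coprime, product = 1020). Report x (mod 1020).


Product of moduli M = 4 · 5 · 17 · 3 = 1020.
Merge one congruence at a time:
  Start: x ≡ 0 (mod 4).
  Combine with x ≡ 4 (mod 5); new modulus lcm = 20.
    Write x = 0 + 4·t and substitute into x ≡ 4 (mod 5): 4·t ≡ 4 − 0 = 4 (mod 5).
    The inverse of 4 mod 5 is 4 (since 4·4 = 16 = 3·5 + 1), so t ≡ 4·4 = 16 ≡ 1 (mod 5).
    Then x = 0 + 4·1 = 4, valid modulo lcm(4, 5) = 20: x ≡ 4 (mod 20).
  Combine with x ≡ 6 (mod 17); new modulus lcm = 340.
    Write x = 4 + 20·t and substitute into x ≡ 6 (mod 17): 20·t ≡ 6 − 4 = 2 (mod 17).
    Reduce coefficients mod 17: 3·t ≡ 2 (mod 17).
    The inverse of 3 mod 17 is 6 (since 3·6 = 18 = 1·17 + 1), so t ≡ 6·2 = 12 ≡ 12 (mod 17).
    Then x = 4 + 20·12 = 244, valid modulo lcm(20, 17) = 340: x ≡ 244 (mod 340).
  Combine with x ≡ 0 (mod 3); new modulus lcm = 1020.
    Write x = 244 + 340·t and substitute into x ≡ 0 (mod 3): 340·t ≡ 0 − 244 = -244 (mod 3).
    Reduce coefficients mod 3: 1·t ≡ 2 (mod 3).
    So t ≡ 2 (mod 3).
    Then x = 244 + 340·2 = 924, valid modulo lcm(340, 3) = 1020: x ≡ 924 (mod 1020).
Verify against each original: 924 mod 4 = 0, 924 mod 5 = 4, 924 mod 17 = 6, 924 mod 3 = 0.

x ≡ 924 (mod 1020).


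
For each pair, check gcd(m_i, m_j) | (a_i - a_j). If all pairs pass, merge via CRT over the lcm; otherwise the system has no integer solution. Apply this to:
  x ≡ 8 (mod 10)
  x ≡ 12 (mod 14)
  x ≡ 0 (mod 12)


Moduli 10, 14, 12 are not pairwise coprime, so CRT works modulo lcm(m_i) when all pairwise compatibility conditions hold.
Pairwise compatibility: gcd(m_i, m_j) must divide a_i - a_j for every pair.
Merge one congruence at a time:
  Start: x ≡ 8 (mod 10).
  Combine with x ≡ 12 (mod 14): gcd(10, 14) = 2; 12 - 8 = 4, which IS divisible by 2, so compatible.
    Write x = 8 + 10·t and substitute into x ≡ 12 (mod 14): 10·t ≡ 12 − 8 = 4 (mod 14).
    Divide the congruence (and modulus) by g = 2: 5·t ≡ 2 (mod 7).
    The inverse of 5 mod 7 is 3 (since 5·3 = 15 = 2·7 + 1), so t ≡ 3·2 = 6 ≡ 6 (mod 7).
    Then x = 8 + 10·6 = 68, valid modulo lcm(10, 14) = 70: x ≡ 68 (mod 70).
  Combine with x ≡ 0 (mod 12): gcd(70, 12) = 2; 0 - 68 = -68, which IS divisible by 2, so compatible.
    Write x = 68 + 70·t and substitute into x ≡ 0 (mod 12): 70·t ≡ 0 − 68 = -68 (mod 12).
    Divide the congruence (and modulus) by g = 2: 35·t ≡ -34 (mod 6).
    Reduce coefficients mod 6: 5·t ≡ 2 (mod 6).
    The inverse of 5 mod 6 is 5 (since 5·5 = 25 = 4·6 + 1), so t ≡ 5·2 = 10 ≡ 4 (mod 6).
    Then x = 68 + 70·4 = 348, valid modulo lcm(70, 12) = 420: x ≡ 348 (mod 420).
Verify: 348 mod 10 = 8, 348 mod 14 = 12, 348 mod 12 = 0.

x ≡ 348 (mod 420).


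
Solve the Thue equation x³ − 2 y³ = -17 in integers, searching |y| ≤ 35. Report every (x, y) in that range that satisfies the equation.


The equation is x³ - 2y³ = -17. For fixed y, x³ = 2·y³ − 17, so a solution requires the RHS to be a perfect cube.
Strategy: iterate y from -35 to 35, compute RHS = 2·y³ − 17, and check whether it is a (positive or negative) perfect cube.
Check small values of y:
  y = 0: RHS = -17 is not a perfect cube.
  y = 1: RHS = -15 is not a perfect cube.
  y = -1: RHS = -19 is not a perfect cube.
  y = 2: RHS = -1 = (-1)³ ⇒ x = -1 works.
  y = -2: RHS = -33 is not a perfect cube.
  y = 3: RHS = 37 is not a perfect cube.
  y = -3: RHS = -71 is not a perfect cube.
Continuing the search up to |y| = 35 finds no further solutions beyond those listed.
Collected solutions: (-1, 2).

Solutions (with |y| ≤ 35): (-1, 2).


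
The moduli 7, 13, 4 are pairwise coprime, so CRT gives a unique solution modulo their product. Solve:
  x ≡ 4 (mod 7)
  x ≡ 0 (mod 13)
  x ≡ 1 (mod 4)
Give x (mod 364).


Moduli 7, 13, 4 are pairwise coprime; by CRT there is a unique solution modulo M = 7 · 13 · 4 = 364.
Solve pairwise, accumulating the modulus:
  Start with x ≡ 4 (mod 7).
  Combine with x ≡ 0 (mod 13): since gcd(7, 13) = 1, we get a unique residue mod 91.
    Write x = 4 + 7·t and substitute into x ≡ 0 (mod 13): 7·t ≡ 0 − 4 = -4 (mod 13).
    Reduce coefficients mod 13: 7·t ≡ 9 (mod 13).
    The inverse of 7 mod 13 is 2 (since 7·2 = 14 = 1·13 + 1), so t ≡ 2·9 = 18 ≡ 5 (mod 13).
    Then x = 4 + 7·5 = 39, valid modulo lcm(7, 13) = 91: x ≡ 39 (mod 91).
  Combine with x ≡ 1 (mod 4): since gcd(91, 4) = 1, we get a unique residue mod 364.
    Write x = 39 + 91·t and substitute into x ≡ 1 (mod 4): 91·t ≡ 1 − 39 = -38 (mod 4).
    Reduce coefficients mod 4: 3·t ≡ 2 (mod 4).
    The inverse of 3 mod 4 is 3 (since 3·3 = 9 = 2·4 + 1), so t ≡ 3·2 = 6 ≡ 2 (mod 4).
    Then x = 39 + 91·2 = 221, valid modulo lcm(91, 4) = 364: x ≡ 221 (mod 364).
Verify: 221 mod 7 = 4 ✓, 221 mod 13 = 0 ✓, 221 mod 4 = 1 ✓.

x ≡ 221 (mod 364).


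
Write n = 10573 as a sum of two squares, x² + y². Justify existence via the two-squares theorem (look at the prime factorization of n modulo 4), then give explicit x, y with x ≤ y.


Step 1: Factor n = 10573 = 97 · 109.
Step 2: Check the mod-4 condition on each prime factor: 97 ≡ 1 (mod 4), exponent 1; 109 ≡ 1 (mod 4), exponent 1.
All primes ≡ 3 (mod 4) appear to even exponent (or don't appear), so by the two-squares theorem n IS expressible as a sum of two squares.
Step 3: Build a representation. Here n = 97 · 109 is a product of primes ≡ 1 (mod 4). Each prime p ≡ 1 (mod 4) is itself a sum of two squares; find a² by testing p − a² for a perfect square:
  97: 97 − 1² = 96, 97 − 2² = 93, 97 − 3² = 88, 97 − 4² = 81 = 9² ⇒ 97 = 4² + 9².
  109: 109 − 1² = 108, 109 − 2² = 105, 109 − 3² = 100 = 10² ⇒ 109 = 3² + 10².
  Combine using the Brahmagupta–Fibonacci identity (a² + b²)(c² + d²) = (ac − bd)² + (ad + bc)² = (ac + bd)² + (ad − bc)²:
  97 · 109 = 10573: from (4² + 9²)(3² + 10²), take (4·3 − 9·10, 4·10 + 9·3) = (12 − 90, 40 + 27) = (-78, 67); dropping signs (only squares matter) gives (78, 67); check 78² + 67² = 6084 + 4489 = 10573 ✓.
Step 4: Order so x ≤ y and verify: 67² + 78² = 4489 + 6084 = 10573 = n. ✓

n = 10573 = 67² + 78² (one valid representation with x ≤ y).


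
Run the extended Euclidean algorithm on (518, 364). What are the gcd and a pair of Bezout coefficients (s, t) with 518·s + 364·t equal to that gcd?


Euclidean algorithm on (518, 364) — divide until remainder is 0:
  518 = 1 · 364 + 154
  364 = 2 · 154 + 56
  154 = 2 · 56 + 42
  56 = 1 · 42 + 14
  42 = 3 · 14 + 0
gcd(518, 364) = 14.
Track Bezout coefficients alongside the remainders: start with r₀ = 518 = a·1 + b·0 (s = 1, t = 0) and r₁ = 364 = a·0 + b·1 (s = 0, t = 1); each new remainder r_{k+1} = r_{k-1} − q_k·r_k inherits s_{k+1} = s_{k-1} − q_k·s_k, t_{k+1} = t_{k-1} − q_k·t_k, so r_k = a·s_k + b·t_k at every step:
  q = 1: r = 154, s = 1 − 1·0 = 1, t = 0 − 1·1 = -1  (check: 518·1 + 364·(-1) = 154)
  q = 2: r = 56, s = 0 − 2·1 = -2, t = 1 − 2·(-1) = 3  (check: 518·(-2) + 364·3 = 56)
  q = 2: r = 42, s = 1 − 2·(-2) = 5, t = -1 − 2·3 = -7  (check: 518·5 + 364·(-7) = 42)
  q = 1: r = 14, s = -2 − 1·5 = -7, t = 3 − 1·(-7) = 10  (check: 518·(-7) + 364·10 = 14)
The row with r = 14 (the gcd) gives the Bezout coefficients s = -7, t = 10.
Result: 518 · (-7) + 364 · (10) = 14.

gcd(518, 364) = 14; s = -7, t = 10 (check: 518·(-7) + 364·10 = 14).


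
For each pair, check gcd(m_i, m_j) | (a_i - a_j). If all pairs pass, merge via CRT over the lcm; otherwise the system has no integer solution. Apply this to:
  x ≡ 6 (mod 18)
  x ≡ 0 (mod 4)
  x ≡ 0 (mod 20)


Moduli 18, 4, 20 are not pairwise coprime, so CRT works modulo lcm(m_i) when all pairwise compatibility conditions hold.
Pairwise compatibility: gcd(m_i, m_j) must divide a_i - a_j for every pair.
Merge one congruence at a time:
  Start: x ≡ 6 (mod 18).
  Combine with x ≡ 0 (mod 4): gcd(18, 4) = 2; 0 - 6 = -6, which IS divisible by 2, so compatible.
    Write x = 6 + 18·t and substitute into x ≡ 0 (mod 4): 18·t ≡ 0 − 6 = -6 (mod 4).
    Divide the congruence (and modulus) by g = 2: 9·t ≡ -3 (mod 2).
    Reduce coefficients mod 2: 1·t ≡ 1 (mod 2).
    So t ≡ 1 (mod 2).
    Then x = 6 + 18·1 = 24, valid modulo lcm(18, 4) = 36: x ≡ 24 (mod 36).
  Combine with x ≡ 0 (mod 20): gcd(36, 20) = 4; 0 - 24 = -24, which IS divisible by 4, so compatible.
    Write x = 24 + 36·t and substitute into x ≡ 0 (mod 20): 36·t ≡ 0 − 24 = -24 (mod 20).
    Divide the congruence (and modulus) by g = 4: 9·t ≡ -6 (mod 5).
    Reduce coefficients mod 5: 4·t ≡ 4 (mod 5).
    The inverse of 4 mod 5 is 4 (since 4·4 = 16 = 3·5 + 1), so t ≡ 4·4 = 16 ≡ 1 (mod 5).
    Then x = 24 + 36·1 = 60, valid modulo lcm(36, 20) = 180: x ≡ 60 (mod 180).
Verify: 60 mod 18 = 6, 60 mod 4 = 0, 60 mod 20 = 0.

x ≡ 60 (mod 180).


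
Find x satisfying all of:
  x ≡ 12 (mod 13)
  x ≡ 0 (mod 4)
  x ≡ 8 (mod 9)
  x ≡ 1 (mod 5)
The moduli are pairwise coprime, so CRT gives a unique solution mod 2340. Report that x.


Product of moduli M = 13 · 4 · 9 · 5 = 2340.
Merge one congruence at a time:
  Start: x ≡ 12 (mod 13).
  Combine with x ≡ 0 (mod 4); new modulus lcm = 52.
    Write x = 12 + 13·t and substitute into x ≡ 0 (mod 4): 13·t ≡ 0 − 12 = -12 (mod 4).
    Reduce coefficients mod 4: 1·t ≡ 0 (mod 4).
    So t ≡ 0 (mod 4).
    Then x = 12 + 13·0 = 12, valid modulo lcm(13, 4) = 52: x ≡ 12 (mod 52).
  Combine with x ≡ 8 (mod 9); new modulus lcm = 468.
    Write x = 12 + 52·t and substitute into x ≡ 8 (mod 9): 52·t ≡ 8 − 12 = -4 (mod 9).
    Reduce coefficients mod 9: 7·t ≡ 5 (mod 9).
    The inverse of 7 mod 9 is 4 (since 7·4 = 28 = 3·9 + 1), so t ≡ 4·5 = 20 ≡ 2 (mod 9).
    Then x = 12 + 52·2 = 116, valid modulo lcm(52, 9) = 468: x ≡ 116 (mod 468).
  Combine with x ≡ 1 (mod 5); new modulus lcm = 2340.
    Write x = 116 + 468·t and substitute into x ≡ 1 (mod 5): 468·t ≡ 1 − 116 = -115 (mod 5).
    Reduce coefficients mod 5: 3·t ≡ 0 (mod 5).
    The inverse of 3 mod 5 is 2 (since 3·2 = 6 = 1·5 + 1), so t ≡ 2·0 = 0 ≡ 0 (mod 5).
    Then x = 116 + 468·0 = 116, valid modulo lcm(468, 5) = 2340: x ≡ 116 (mod 2340).
Verify against each original: 116 mod 13 = 12, 116 mod 4 = 0, 116 mod 9 = 8, 116 mod 5 = 1.

x ≡ 116 (mod 2340).


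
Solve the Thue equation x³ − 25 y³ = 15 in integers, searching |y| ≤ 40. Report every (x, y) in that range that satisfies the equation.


The equation is x³ - 25y³ = 15. For fixed y, x³ = 25·y³ + 15, so a solution requires the RHS to be a perfect cube.
Strategy: iterate y from -40 to 40, compute RHS = 25·y³ + 15, and check whether it is a (positive or negative) perfect cube.
Check small values of y:
  y = 0: RHS = 15 is not a perfect cube.
  y = 1: RHS = 40 is not a perfect cube.
  y = -1: RHS = -10 is not a perfect cube.
  y = 2: RHS = 215 is not a perfect cube.
  y = -2: RHS = -185 is not a perfect cube.
  y = 3: RHS = 690 is not a perfect cube.
  y = -3: RHS = -660 is not a perfect cube.
Continuing the search up to |y| = 40 finds no solutions either.
No (x, y) in the scanned range satisfies the equation.

No integer solutions with |y| ≤ 40.


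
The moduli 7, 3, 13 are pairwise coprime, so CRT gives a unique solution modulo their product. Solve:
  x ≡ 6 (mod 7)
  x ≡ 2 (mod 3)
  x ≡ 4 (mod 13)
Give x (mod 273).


Moduli 7, 3, 13 are pairwise coprime; by CRT there is a unique solution modulo M = 7 · 3 · 13 = 273.
Solve pairwise, accumulating the modulus:
  Start with x ≡ 6 (mod 7).
  Combine with x ≡ 2 (mod 3): since gcd(7, 3) = 1, we get a unique residue mod 21.
    Write x = 6 + 7·t and substitute into x ≡ 2 (mod 3): 7·t ≡ 2 − 6 = -4 (mod 3).
    Reduce coefficients mod 3: 1·t ≡ 2 (mod 3).
    So t ≡ 2 (mod 3).
    Then x = 6 + 7·2 = 20, valid modulo lcm(7, 3) = 21: x ≡ 20 (mod 21).
  Combine with x ≡ 4 (mod 13): since gcd(21, 13) = 1, we get a unique residue mod 273.
    Write x = 20 + 21·t and substitute into x ≡ 4 (mod 13): 21·t ≡ 4 − 20 = -16 (mod 13).
    Reduce coefficients mod 13: 8·t ≡ 10 (mod 13).
    The inverse of 8 mod 13 is 5 (since 8·5 = 40 = 3·13 + 1), so t ≡ 5·10 = 50 ≡ 11 (mod 13).
    Then x = 20 + 21·11 = 251, valid modulo lcm(21, 13) = 273: x ≡ 251 (mod 273).
Verify: 251 mod 7 = 6 ✓, 251 mod 3 = 2 ✓, 251 mod 13 = 4 ✓.

x ≡ 251 (mod 273).


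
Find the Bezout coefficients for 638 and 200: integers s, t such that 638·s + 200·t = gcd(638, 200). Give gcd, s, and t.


Euclidean algorithm on (638, 200) — divide until remainder is 0:
  638 = 3 · 200 + 38
  200 = 5 · 38 + 10
  38 = 3 · 10 + 8
  10 = 1 · 8 + 2
  8 = 4 · 2 + 0
gcd(638, 200) = 2.
Track Bezout coefficients alongside the remainders: start with r₀ = 638 = a·1 + b·0 (s = 1, t = 0) and r₁ = 200 = a·0 + b·1 (s = 0, t = 1); each new remainder r_{k+1} = r_{k-1} − q_k·r_k inherits s_{k+1} = s_{k-1} − q_k·s_k, t_{k+1} = t_{k-1} − q_k·t_k, so r_k = a·s_k + b·t_k at every step:
  q = 3: r = 38, s = 1 − 3·0 = 1, t = 0 − 3·1 = -3  (check: 638·1 + 200·(-3) = 38)
  q = 5: r = 10, s = 0 − 5·1 = -5, t = 1 − 5·(-3) = 16  (check: 638·(-5) + 200·16 = 10)
  q = 3: r = 8, s = 1 − 3·(-5) = 16, t = -3 − 3·16 = -51  (check: 638·16 + 200·(-51) = 8)
  q = 1: r = 2, s = -5 − 1·16 = -21, t = 16 − 1·(-51) = 67  (check: 638·(-21) + 200·67 = 2)
The row with r = 2 (the gcd) gives the Bezout coefficients s = -21, t = 67.
Result: 638 · (-21) + 200 · (67) = 2.

gcd(638, 200) = 2; s = -21, t = 67 (check: 638·(-21) + 200·67 = 2).


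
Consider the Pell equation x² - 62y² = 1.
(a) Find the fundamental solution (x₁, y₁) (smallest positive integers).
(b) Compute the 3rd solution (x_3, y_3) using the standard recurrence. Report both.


Step 1: Find the fundamental solution (x₁, y₁) of x² - 62y² = 1.
  Expand √62 as a continued fraction. a₀ = ⌊√62⌋ = 7; iterate m_{k+1} = d_k·a_k − m_k, d_{k+1} = (62 − m_{k+1}²)/d_k, a_{k+1} = ⌊(a₀ + m_{k+1})/d_{k+1}⌋ (starting m₀ = 0, d₀ = 1), with convergents p_k = a_k·p_{k-1} + p_{k-2}, q_k = a_k·q_{k-1} + q_{k-2} (p₋₁ = 1, q₋₁ = 0):
  k = 0: a₀ = 7; p₀/q₀ = 7/1; p₀² − 62·q₀² = 49 − 62 = -13.
  k = 1: m = 7, d = 13, a = ⌊(7 + 7)/13⌋ = 1; p/q = (1·7 + 1)/(1·1 + 0) = 8/1; p² − 62·q² = 64 − 62 = 2.
  k = 2: m = 6, d = 2, a = ⌊(7 + 6)/2⌋ = 6; p/q = (6·8 + 7)/(6·1 + 1) = 55/7; p² − 62·q² = 3025 − 3038 = -13.
  k = 3: m = 6, d = 13, a = ⌊(7 + 6)/13⌋ = 1; p/q = (1·55 + 8)/(1·7 + 1) = 63/8; p² − 62·q² = 3969 − 3968 = 1.
  The first convergent with p² − 62·q² = 1 gives the fundamental solution (x₁, y₁) = (63, 8).
Step 2: Apply the recurrence (x_{n+1}, y_{n+1}) = (x₁x_n + 62y₁y_n, x₁y_n + y₁x_n) repeatedly.
  From (x_1, y_1) = (63, 8): x_2 = 63·63 + 62·8·8 = 7937; y_2 = 63·8 + 8·63 = 1008.
  From (x_2, y_2) = (7937, 1008): x_3 = 63·7937 + 62·8·1008 = 999999; y_3 = 63·1008 + 8·7937 = 127000.
Step 3: Verify x_3² - 62·y_3² = 999998000001 - 999998000000 = 1 (should be 1). ✓

(x_1, y_1) = (63, 8); (x_3, y_3) = (999999, 127000).


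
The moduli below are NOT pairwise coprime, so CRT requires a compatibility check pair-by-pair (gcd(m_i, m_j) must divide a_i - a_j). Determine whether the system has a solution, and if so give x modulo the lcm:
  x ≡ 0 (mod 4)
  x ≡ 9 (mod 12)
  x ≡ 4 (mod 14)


Moduli 4, 12, 14 are not pairwise coprime, so CRT works modulo lcm(m_i) when all pairwise compatibility conditions hold.
Pairwise compatibility: gcd(m_i, m_j) must divide a_i - a_j for every pair.
Merge one congruence at a time:
  Start: x ≡ 0 (mod 4).
  Combine with x ≡ 9 (mod 12): gcd(4, 12) = 4, and 9 - 0 = 9 is NOT divisible by 4.
    ⇒ system is inconsistent (no integer solution).

No solution (the system is inconsistent).


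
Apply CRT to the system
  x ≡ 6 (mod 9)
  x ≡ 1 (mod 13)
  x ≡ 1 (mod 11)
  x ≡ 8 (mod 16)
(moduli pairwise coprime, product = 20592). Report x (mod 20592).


Product of moduli M = 9 · 13 · 11 · 16 = 20592.
Merge one congruence at a time:
  Start: x ≡ 6 (mod 9).
  Combine with x ≡ 1 (mod 13); new modulus lcm = 117.
    Write x = 6 + 9·t and substitute into x ≡ 1 (mod 13): 9·t ≡ 1 − 6 = -5 (mod 13).
    Reduce coefficients mod 13: 9·t ≡ 8 (mod 13).
    The inverse of 9 mod 13 is 3 (since 9·3 = 27 = 2·13 + 1), so t ≡ 3·8 = 24 ≡ 11 (mod 13).
    Then x = 6 + 9·11 = 105, valid modulo lcm(9, 13) = 117: x ≡ 105 (mod 117).
  Combine with x ≡ 1 (mod 11); new modulus lcm = 1287.
    Write x = 105 + 117·t and substitute into x ≡ 1 (mod 11): 117·t ≡ 1 − 105 = -104 (mod 11).
    Reduce coefficients mod 11: 7·t ≡ 6 (mod 11).
    The inverse of 7 mod 11 is 8 (since 7·8 = 56 = 5·11 + 1), so t ≡ 8·6 = 48 ≡ 4 (mod 11).
    Then x = 105 + 117·4 = 573, valid modulo lcm(117, 11) = 1287: x ≡ 573 (mod 1287).
  Combine with x ≡ 8 (mod 16); new modulus lcm = 20592.
    Write x = 573 + 1287·t and substitute into x ≡ 8 (mod 16): 1287·t ≡ 8 − 573 = -565 (mod 16).
    Reduce coefficients mod 16: 7·t ≡ 11 (mod 16).
    The inverse of 7 mod 16 is 7 (since 7·7 = 49 = 3·16 + 1), so t ≡ 7·11 = 77 ≡ 13 (mod 16).
    Then x = 573 + 1287·13 = 17304, valid modulo lcm(1287, 16) = 20592: x ≡ 17304 (mod 20592).
Verify against each original: 17304 mod 9 = 6, 17304 mod 13 = 1, 17304 mod 11 = 1, 17304 mod 16 = 8.

x ≡ 17304 (mod 20592).


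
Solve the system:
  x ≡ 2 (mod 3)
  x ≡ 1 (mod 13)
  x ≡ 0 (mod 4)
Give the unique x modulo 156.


Moduli 3, 13, 4 are pairwise coprime; by CRT there is a unique solution modulo M = 3 · 13 · 4 = 156.
Solve pairwise, accumulating the modulus:
  Start with x ≡ 2 (mod 3).
  Combine with x ≡ 1 (mod 13): since gcd(3, 13) = 1, we get a unique residue mod 39.
    Write x = 2 + 3·t and substitute into x ≡ 1 (mod 13): 3·t ≡ 1 − 2 = -1 (mod 13).
    Reduce coefficients mod 13: 3·t ≡ 12 (mod 13).
    The inverse of 3 mod 13 is 9 (since 3·9 = 27 = 2·13 + 1), so t ≡ 9·12 = 108 ≡ 4 (mod 13).
    Then x = 2 + 3·4 = 14, valid modulo lcm(3, 13) = 39: x ≡ 14 (mod 39).
  Combine with x ≡ 0 (mod 4): since gcd(39, 4) = 1, we get a unique residue mod 156.
    Write x = 14 + 39·t and substitute into x ≡ 0 (mod 4): 39·t ≡ 0 − 14 = -14 (mod 4).
    Reduce coefficients mod 4: 3·t ≡ 2 (mod 4).
    The inverse of 3 mod 4 is 3 (since 3·3 = 9 = 2·4 + 1), so t ≡ 3·2 = 6 ≡ 2 (mod 4).
    Then x = 14 + 39·2 = 92, valid modulo lcm(39, 4) = 156: x ≡ 92 (mod 156).
Verify: 92 mod 3 = 2 ✓, 92 mod 13 = 1 ✓, 92 mod 4 = 0 ✓.

x ≡ 92 (mod 156).


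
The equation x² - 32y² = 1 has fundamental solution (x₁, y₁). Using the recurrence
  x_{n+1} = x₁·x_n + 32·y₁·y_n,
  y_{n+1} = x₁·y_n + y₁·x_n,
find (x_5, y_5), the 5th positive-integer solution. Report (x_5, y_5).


Step 1: Find the fundamental solution (x₁, y₁) of x² - 32y² = 1.
  Expand √32 as a continued fraction. a₀ = ⌊√32⌋ = 5; iterate m_{k+1} = d_k·a_k − m_k, d_{k+1} = (32 − m_{k+1}²)/d_k, a_{k+1} = ⌊(a₀ + m_{k+1})/d_{k+1}⌋ (starting m₀ = 0, d₀ = 1), with convergents p_k = a_k·p_{k-1} + p_{k-2}, q_k = a_k·q_{k-1} + q_{k-2} (p₋₁ = 1, q₋₁ = 0):
  k = 0: a₀ = 5; p₀/q₀ = 5/1; p₀² − 32·q₀² = 25 − 32 = -7.
  k = 1: m = 5, d = 7, a = ⌊(5 + 5)/7⌋ = 1; p/q = (1·5 + 1)/(1·1 + 0) = 6/1; p² − 32·q² = 36 − 32 = 4.
  k = 2: m = 2, d = 4, a = ⌊(5 + 2)/4⌋ = 1; p/q = (1·6 + 5)/(1·1 + 1) = 11/2; p² − 32·q² = 121 − 128 = -7.
  k = 3: m = 2, d = 7, a = ⌊(5 + 2)/7⌋ = 1; p/q = (1·11 + 6)/(1·2 + 1) = 17/3; p² − 32·q² = 289 − 288 = 1.
  The first convergent with p² − 32·q² = 1 gives the fundamental solution (x₁, y₁) = (17, 3).
Step 2: Apply the recurrence (x_{n+1}, y_{n+1}) = (x₁x_n + 32y₁y_n, x₁y_n + y₁x_n) repeatedly.
  From (x_1, y_1) = (17, 3): x_2 = 17·17 + 32·3·3 = 577; y_2 = 17·3 + 3·17 = 102.
  From (x_2, y_2) = (577, 102): x_3 = 17·577 + 32·3·102 = 19601; y_3 = 17·102 + 3·577 = 3465.
  From (x_3, y_3) = (19601, 3465): x_4 = 17·19601 + 32·3·3465 = 665857; y_4 = 17·3465 + 3·19601 = 117708.
  From (x_4, y_4) = (665857, 117708): x_5 = 17·665857 + 32·3·117708 = 22619537; y_5 = 17·117708 + 3·665857 = 3998607.
Step 3: Verify x_5² - 32·y_5² = 511643454094369 - 511643454094368 = 1 (should be 1). ✓

(x_1, y_1) = (17, 3); (x_5, y_5) = (22619537, 3998607).


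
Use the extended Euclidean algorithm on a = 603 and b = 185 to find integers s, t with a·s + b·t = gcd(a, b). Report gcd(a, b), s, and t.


Euclidean algorithm on (603, 185) — divide until remainder is 0:
  603 = 3 · 185 + 48
  185 = 3 · 48 + 41
  48 = 1 · 41 + 7
  41 = 5 · 7 + 6
  7 = 1 · 6 + 1
  6 = 6 · 1 + 0
gcd(603, 185) = 1.
Track Bezout coefficients alongside the remainders: start with r₀ = 603 = a·1 + b·0 (s = 1, t = 0) and r₁ = 185 = a·0 + b·1 (s = 0, t = 1); each new remainder r_{k+1} = r_{k-1} − q_k·r_k inherits s_{k+1} = s_{k-1} − q_k·s_k, t_{k+1} = t_{k-1} − q_k·t_k, so r_k = a·s_k + b·t_k at every step:
  q = 3: r = 48, s = 1 − 3·0 = 1, t = 0 − 3·1 = -3  (check: 603·1 + 185·(-3) = 48)
  q = 3: r = 41, s = 0 − 3·1 = -3, t = 1 − 3·(-3) = 10  (check: 603·(-3) + 185·10 = 41)
  q = 1: r = 7, s = 1 − 1·(-3) = 4, t = -3 − 1·10 = -13  (check: 603·4 + 185·(-13) = 7)
  q = 5: r = 6, s = -3 − 5·4 = -23, t = 10 − 5·(-13) = 75  (check: 603·(-23) + 185·75 = 6)
  q = 1: r = 1, s = 4 − 1·(-23) = 27, t = -13 − 1·75 = -88  (check: 603·27 + 185·(-88) = 1)
The row with r = 1 (the gcd) gives the Bezout coefficients s = 27, t = -88.
Result: 603 · (27) + 185 · (-88) = 1.

gcd(603, 185) = 1; s = 27, t = -88 (check: 603·27 + 185·(-88) = 1).


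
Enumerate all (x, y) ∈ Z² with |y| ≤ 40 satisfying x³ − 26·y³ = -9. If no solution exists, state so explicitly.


The equation is x³ - 26y³ = -9. For fixed y, x³ = 26·y³ − 9, so a solution requires the RHS to be a perfect cube.
Strategy: iterate y from -40 to 40, compute RHS = 26·y³ − 9, and check whether it is a (positive or negative) perfect cube.
Check small values of y:
  y = 0: RHS = -9 is not a perfect cube.
  y = 1: RHS = 17 is not a perfect cube.
  y = -1: RHS = -35 is not a perfect cube.
  y = 2: RHS = 199 is not a perfect cube.
  y = -2: RHS = -217 is not a perfect cube.
  y = 3: RHS = 693 is not a perfect cube.
  y = -3: RHS = -711 is not a perfect cube.
Continuing the search up to |y| = 40 finds no solutions either.
No (x, y) in the scanned range satisfies the equation.

No integer solutions with |y| ≤ 40.


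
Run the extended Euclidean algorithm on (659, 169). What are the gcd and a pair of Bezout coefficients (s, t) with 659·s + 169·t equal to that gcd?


Euclidean algorithm on (659, 169) — divide until remainder is 0:
  659 = 3 · 169 + 152
  169 = 1 · 152 + 17
  152 = 8 · 17 + 16
  17 = 1 · 16 + 1
  16 = 16 · 1 + 0
gcd(659, 169) = 1.
Track Bezout coefficients alongside the remainders: start with r₀ = 659 = a·1 + b·0 (s = 1, t = 0) and r₁ = 169 = a·0 + b·1 (s = 0, t = 1); each new remainder r_{k+1} = r_{k-1} − q_k·r_k inherits s_{k+1} = s_{k-1} − q_k·s_k, t_{k+1} = t_{k-1} − q_k·t_k, so r_k = a·s_k + b·t_k at every step:
  q = 3: r = 152, s = 1 − 3·0 = 1, t = 0 − 3·1 = -3  (check: 659·1 + 169·(-3) = 152)
  q = 1: r = 17, s = 0 − 1·1 = -1, t = 1 − 1·(-3) = 4  (check: 659·(-1) + 169·4 = 17)
  q = 8: r = 16, s = 1 − 8·(-1) = 9, t = -3 − 8·4 = -35  (check: 659·9 + 169·(-35) = 16)
  q = 1: r = 1, s = -1 − 1·9 = -10, t = 4 − 1·(-35) = 39  (check: 659·(-10) + 169·39 = 1)
The row with r = 1 (the gcd) gives the Bezout coefficients s = -10, t = 39.
Result: 659 · (-10) + 169 · (39) = 1.

gcd(659, 169) = 1; s = -10, t = 39 (check: 659·(-10) + 169·39 = 1).


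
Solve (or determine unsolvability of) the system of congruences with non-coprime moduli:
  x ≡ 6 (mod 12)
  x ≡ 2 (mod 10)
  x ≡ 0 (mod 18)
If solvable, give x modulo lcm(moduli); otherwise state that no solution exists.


Moduli 12, 10, 18 are not pairwise coprime, so CRT works modulo lcm(m_i) when all pairwise compatibility conditions hold.
Pairwise compatibility: gcd(m_i, m_j) must divide a_i - a_j for every pair.
Merge one congruence at a time:
  Start: x ≡ 6 (mod 12).
  Combine with x ≡ 2 (mod 10): gcd(12, 10) = 2; 2 - 6 = -4, which IS divisible by 2, so compatible.
    Write x = 6 + 12·t and substitute into x ≡ 2 (mod 10): 12·t ≡ 2 − 6 = -4 (mod 10).
    Divide the congruence (and modulus) by g = 2: 6·t ≡ -2 (mod 5).
    Reduce coefficients mod 5: 1·t ≡ 3 (mod 5).
    So t ≡ 3 (mod 5).
    Then x = 6 + 12·3 = 42, valid modulo lcm(12, 10) = 60: x ≡ 42 (mod 60).
  Combine with x ≡ 0 (mod 18): gcd(60, 18) = 6; 0 - 42 = -42, which IS divisible by 6, so compatible.
    Write x = 42 + 60·t and substitute into x ≡ 0 (mod 18): 60·t ≡ 0 − 42 = -42 (mod 18).
    Divide the congruence (and modulus) by g = 6: 10·t ≡ -7 (mod 3).
    Reduce coefficients mod 3: 1·t ≡ 2 (mod 3).
    So t ≡ 2 (mod 3).
    Then x = 42 + 60·2 = 162, valid modulo lcm(60, 18) = 180: x ≡ 162 (mod 180).
Verify: 162 mod 12 = 6, 162 mod 10 = 2, 162 mod 18 = 0.

x ≡ 162 (mod 180).


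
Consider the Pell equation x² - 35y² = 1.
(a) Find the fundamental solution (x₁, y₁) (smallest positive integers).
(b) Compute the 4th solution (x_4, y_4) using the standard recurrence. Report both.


Step 1: Find the fundamental solution (x₁, y₁) of x² - 35y² = 1.
  Expand √35 as a continued fraction. a₀ = ⌊√35⌋ = 5; iterate m_{k+1} = d_k·a_k − m_k, d_{k+1} = (35 − m_{k+1}²)/d_k, a_{k+1} = ⌊(a₀ + m_{k+1})/d_{k+1}⌋ (starting m₀ = 0, d₀ = 1), with convergents p_k = a_k·p_{k-1} + p_{k-2}, q_k = a_k·q_{k-1} + q_{k-2} (p₋₁ = 1, q₋₁ = 0):
  k = 0: a₀ = 5; p₀/q₀ = 5/1; p₀² − 35·q₀² = 25 − 35 = -10.
  k = 1: m = 5, d = 10, a = ⌊(5 + 5)/10⌋ = 1; p/q = (1·5 + 1)/(1·1 + 0) = 6/1; p² − 35·q² = 36 − 35 = 1.
  The first convergent with p² − 35·q² = 1 gives the fundamental solution (x₁, y₁) = (6, 1).
Step 2: Apply the recurrence (x_{n+1}, y_{n+1}) = (x₁x_n + 35y₁y_n, x₁y_n + y₁x_n) repeatedly.
  From (x_1, y_1) = (6, 1): x_2 = 6·6 + 35·1·1 = 71; y_2 = 6·1 + 1·6 = 12.
  From (x_2, y_2) = (71, 12): x_3 = 6·71 + 35·1·12 = 846; y_3 = 6·12 + 1·71 = 143.
  From (x_3, y_3) = (846, 143): x_4 = 6·846 + 35·1·143 = 10081; y_4 = 6·143 + 1·846 = 1704.
Step 3: Verify x_4² - 35·y_4² = 101626561 - 101626560 = 1 (should be 1). ✓

(x_1, y_1) = (6, 1); (x_4, y_4) = (10081, 1704).


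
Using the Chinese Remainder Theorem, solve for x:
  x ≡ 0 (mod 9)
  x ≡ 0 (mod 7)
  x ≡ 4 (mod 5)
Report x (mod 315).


Moduli 9, 7, 5 are pairwise coprime; by CRT there is a unique solution modulo M = 9 · 7 · 5 = 315.
Solve pairwise, accumulating the modulus:
  Start with x ≡ 0 (mod 9).
  Combine with x ≡ 0 (mod 7): since gcd(9, 7) = 1, we get a unique residue mod 63.
    Write x = 0 + 9·t and substitute into x ≡ 0 (mod 7): 9·t ≡ 0 − 0 = 0 (mod 7).
    Reduce coefficients mod 7: 2·t ≡ 0 (mod 7).
    The inverse of 2 mod 7 is 4 (since 2·4 = 8 = 1·7 + 1), so t ≡ 4·0 = 0 ≡ 0 (mod 7).
    Then x = 0 + 9·0 = 0, valid modulo lcm(9, 7) = 63: x ≡ 0 (mod 63).
  Combine with x ≡ 4 (mod 5): since gcd(63, 5) = 1, we get a unique residue mod 315.
    Write x = 0 + 63·t and substitute into x ≡ 4 (mod 5): 63·t ≡ 4 − 0 = 4 (mod 5).
    Reduce coefficients mod 5: 3·t ≡ 4 (mod 5).
    The inverse of 3 mod 5 is 2 (since 3·2 = 6 = 1·5 + 1), so t ≡ 2·4 = 8 ≡ 3 (mod 5).
    Then x = 0 + 63·3 = 189, valid modulo lcm(63, 5) = 315: x ≡ 189 (mod 315).
Verify: 189 mod 9 = 0 ✓, 189 mod 7 = 0 ✓, 189 mod 5 = 4 ✓.

x ≡ 189 (mod 315).


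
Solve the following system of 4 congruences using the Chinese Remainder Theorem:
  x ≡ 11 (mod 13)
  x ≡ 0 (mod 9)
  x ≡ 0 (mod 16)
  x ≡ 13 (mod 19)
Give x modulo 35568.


Product of moduli M = 13 · 9 · 16 · 19 = 35568.
Merge one congruence at a time:
  Start: x ≡ 11 (mod 13).
  Combine with x ≡ 0 (mod 9); new modulus lcm = 117.
    Write x = 11 + 13·t and substitute into x ≡ 0 (mod 9): 13·t ≡ 0 − 11 = -11 (mod 9).
    Reduce coefficients mod 9: 4·t ≡ 7 (mod 9).
    The inverse of 4 mod 9 is 7 (since 4·7 = 28 = 3·9 + 1), so t ≡ 7·7 = 49 ≡ 4 (mod 9).
    Then x = 11 + 13·4 = 63, valid modulo lcm(13, 9) = 117: x ≡ 63 (mod 117).
  Combine with x ≡ 0 (mod 16); new modulus lcm = 1872.
    Write x = 63 + 117·t and substitute into x ≡ 0 (mod 16): 117·t ≡ 0 − 63 = -63 (mod 16).
    Reduce coefficients mod 16: 5·t ≡ 1 (mod 16).
    The inverse of 5 mod 16 is 13 (since 5·13 = 65 = 4·16 + 1), so t ≡ 13·1 = 13 ≡ 13 (mod 16).
    Then x = 63 + 117·13 = 1584, valid modulo lcm(117, 16) = 1872: x ≡ 1584 (mod 1872).
  Combine with x ≡ 13 (mod 19); new modulus lcm = 35568.
    Write x = 1584 + 1872·t and substitute into x ≡ 13 (mod 19): 1872·t ≡ 13 − 1584 = -1571 (mod 19).
    Reduce coefficients mod 19: 10·t ≡ 6 (mod 19).
    The inverse of 10 mod 19 is 2 (since 10·2 = 20 = 1·19 + 1), so t ≡ 2·6 = 12 ≡ 12 (mod 19).
    Then x = 1584 + 1872·12 = 24048, valid modulo lcm(1872, 19) = 35568: x ≡ 24048 (mod 35568).
Verify against each original: 24048 mod 13 = 11, 24048 mod 9 = 0, 24048 mod 16 = 0, 24048 mod 19 = 13.

x ≡ 24048 (mod 35568).


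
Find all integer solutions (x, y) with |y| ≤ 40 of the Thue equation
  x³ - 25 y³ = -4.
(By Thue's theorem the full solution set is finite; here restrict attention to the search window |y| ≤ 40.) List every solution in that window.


The equation is x³ - 25y³ = -4. For fixed y, x³ = 25·y³ − 4, so a solution requires the RHS to be a perfect cube.
Strategy: iterate y from -40 to 40, compute RHS = 25·y³ − 4, and check whether it is a (positive or negative) perfect cube.
Check small values of y:
  y = 0: RHS = -4 is not a perfect cube.
  y = 1: RHS = 21 is not a perfect cube.
  y = -1: RHS = -29 is not a perfect cube.
  y = 2: RHS = 196 is not a perfect cube.
  y = -2: RHS = -204 is not a perfect cube.
  y = 3: RHS = 671 is not a perfect cube.
  y = -3: RHS = -679 is not a perfect cube.
Continuing the search up to |y| = 40 finds no solutions either.
No (x, y) in the scanned range satisfies the equation.

No integer solutions with |y| ≤ 40.


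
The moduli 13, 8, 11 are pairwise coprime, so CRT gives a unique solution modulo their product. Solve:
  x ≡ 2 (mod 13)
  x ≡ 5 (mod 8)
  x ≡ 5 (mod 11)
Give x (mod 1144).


Moduli 13, 8, 11 are pairwise coprime; by CRT there is a unique solution modulo M = 13 · 8 · 11 = 1144.
Solve pairwise, accumulating the modulus:
  Start with x ≡ 2 (mod 13).
  Combine with x ≡ 5 (mod 8): since gcd(13, 8) = 1, we get a unique residue mod 104.
    Write x = 2 + 13·t and substitute into x ≡ 5 (mod 8): 13·t ≡ 5 − 2 = 3 (mod 8).
    Reduce coefficients mod 8: 5·t ≡ 3 (mod 8).
    The inverse of 5 mod 8 is 5 (since 5·5 = 25 = 3·8 + 1), so t ≡ 5·3 = 15 ≡ 7 (mod 8).
    Then x = 2 + 13·7 = 93, valid modulo lcm(13, 8) = 104: x ≡ 93 (mod 104).
  Combine with x ≡ 5 (mod 11): since gcd(104, 11) = 1, we get a unique residue mod 1144.
    Write x = 93 + 104·t and substitute into x ≡ 5 (mod 11): 104·t ≡ 5 − 93 = -88 (mod 11).
    Reduce coefficients mod 11: 5·t ≡ 0 (mod 11).
    The inverse of 5 mod 11 is 9 (since 5·9 = 45 = 4·11 + 1), so t ≡ 9·0 = 0 ≡ 0 (mod 11).
    Then x = 93 + 104·0 = 93, valid modulo lcm(104, 11) = 1144: x ≡ 93 (mod 1144).
Verify: 93 mod 13 = 2 ✓, 93 mod 8 = 5 ✓, 93 mod 11 = 5 ✓.

x ≡ 93 (mod 1144).
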